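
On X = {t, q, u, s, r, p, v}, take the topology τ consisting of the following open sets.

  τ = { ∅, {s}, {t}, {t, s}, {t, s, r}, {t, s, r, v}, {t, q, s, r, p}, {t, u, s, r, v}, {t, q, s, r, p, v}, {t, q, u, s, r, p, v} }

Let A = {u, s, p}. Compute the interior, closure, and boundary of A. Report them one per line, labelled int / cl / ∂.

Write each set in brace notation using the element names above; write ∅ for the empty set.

interior: largest open inside A is {s} (from ∅, {s})
cl via duality: int({t, q, r, v}) = {t}, so X∖{t} = {q, u, s, r, p, v}
cl∖int = {q, u, r, p, v}

int(A) = {s}
cl(A)  = {q, u, s, r, p, v}
∂A     = {q, u, r, p, v}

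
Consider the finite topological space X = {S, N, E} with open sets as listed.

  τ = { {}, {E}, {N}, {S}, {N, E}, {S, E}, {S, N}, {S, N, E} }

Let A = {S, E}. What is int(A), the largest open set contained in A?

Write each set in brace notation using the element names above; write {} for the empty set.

open subsets of A: {}, {S}, {E}, {S, E}; so int(A) = {S, E}

{S, E}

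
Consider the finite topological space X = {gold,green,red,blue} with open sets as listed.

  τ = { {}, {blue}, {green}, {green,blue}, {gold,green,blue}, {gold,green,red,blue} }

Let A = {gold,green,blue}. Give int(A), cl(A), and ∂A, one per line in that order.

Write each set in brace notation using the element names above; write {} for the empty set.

interior: largest open inside A is {gold,green,blue} (from {}, {blue}, {green}, {green,blue}, {gold,green,blue})
cl via duality: int({red}) = {}, so X∖{} = {gold,green,red,blue}
cl∖int = {red}

int(A) = {gold,green,blue}
cl(A)  = {gold,green,red,blue}
∂A     = {red}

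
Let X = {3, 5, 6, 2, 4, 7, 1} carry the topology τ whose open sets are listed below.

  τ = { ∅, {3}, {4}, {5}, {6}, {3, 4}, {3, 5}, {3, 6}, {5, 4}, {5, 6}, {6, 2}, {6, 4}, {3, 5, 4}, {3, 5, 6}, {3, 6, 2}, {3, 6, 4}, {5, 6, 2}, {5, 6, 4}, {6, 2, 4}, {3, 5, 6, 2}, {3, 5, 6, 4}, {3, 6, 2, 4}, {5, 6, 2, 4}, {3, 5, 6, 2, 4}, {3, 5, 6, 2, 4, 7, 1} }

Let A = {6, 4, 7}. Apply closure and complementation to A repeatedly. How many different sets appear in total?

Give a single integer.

cl via duality: int({3, 5, 2, 1}) = {3, 5}, so X∖{3, 5} = {6, 2, 4, 7, 1}
Write k for closure, c for complement:
  1. A     = {6, 4, 7}
  2. kA    = {6, 2, 4, 7, 1}
  3. cA    = {3, 5, 2, 1}
  4. ckA   = {3, 5}
  5. kcA   = {3, 5, 2, 7, 1}
  6. kckA  = {3, 5, 7, 1}
  7. ckcA  = {6, 4}
  8. ckckA = {6, 2, 4}
applying k or c yields no new set

8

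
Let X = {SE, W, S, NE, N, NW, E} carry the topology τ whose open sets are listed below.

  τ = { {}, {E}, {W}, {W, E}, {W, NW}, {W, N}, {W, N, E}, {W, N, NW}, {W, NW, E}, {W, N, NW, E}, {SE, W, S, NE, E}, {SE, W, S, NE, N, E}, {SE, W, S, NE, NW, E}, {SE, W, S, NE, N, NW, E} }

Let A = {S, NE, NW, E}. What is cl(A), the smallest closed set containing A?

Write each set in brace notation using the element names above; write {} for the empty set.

cl via duality: int({SE, W, N}) = {W, N}, so X∖{W, N} = {SE, S, NE, NW, E}

{SE, S, NE, NW, E}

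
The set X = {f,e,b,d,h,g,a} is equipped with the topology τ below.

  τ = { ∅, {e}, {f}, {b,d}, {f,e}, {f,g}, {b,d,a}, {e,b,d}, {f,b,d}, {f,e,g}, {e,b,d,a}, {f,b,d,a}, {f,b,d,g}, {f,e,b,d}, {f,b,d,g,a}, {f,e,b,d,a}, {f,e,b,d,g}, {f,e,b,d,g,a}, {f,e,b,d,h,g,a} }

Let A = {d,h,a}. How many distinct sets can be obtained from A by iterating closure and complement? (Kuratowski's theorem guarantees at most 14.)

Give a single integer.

8

closure: X∖int(X∖A) = X∖{f,e,g} = {b,d,h,a}
Let k=closure and c=complement:
  1. A     = {d,h,a}
  2. kA    = {b,d,h,a}
  3. cA    = {f,e,b,g}
  4. ckA   = {f,e,g}
  5. kcA   = {f,e,b,d,h,g,a}
  6. kckA  = {f,e,h,g}
  7. ckcA  = ∅
  8. ckckA = {b,d,a}
— saturated at 8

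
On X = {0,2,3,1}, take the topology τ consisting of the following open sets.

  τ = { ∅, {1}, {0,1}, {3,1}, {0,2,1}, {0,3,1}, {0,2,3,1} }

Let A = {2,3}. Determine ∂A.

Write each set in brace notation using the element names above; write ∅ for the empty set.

open subsets of A: ∅; so int(A) = ∅
closure: X∖int(X∖A) = X∖{0,1} = {2,3}
∂A = {2,3} minus ∅ = {2,3}

{2,3}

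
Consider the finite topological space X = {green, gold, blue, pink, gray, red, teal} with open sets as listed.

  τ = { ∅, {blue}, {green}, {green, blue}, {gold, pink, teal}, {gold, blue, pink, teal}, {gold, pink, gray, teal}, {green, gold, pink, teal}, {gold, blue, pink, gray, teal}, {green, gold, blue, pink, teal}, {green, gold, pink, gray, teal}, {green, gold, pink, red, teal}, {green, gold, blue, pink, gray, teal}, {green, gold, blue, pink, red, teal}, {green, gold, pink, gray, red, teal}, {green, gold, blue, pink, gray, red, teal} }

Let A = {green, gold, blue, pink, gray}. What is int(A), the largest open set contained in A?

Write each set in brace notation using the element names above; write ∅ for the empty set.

{green, blue}

opens ⊆ A: ∅, {green}, {blue}, {green, blue}; union → int = {green, blue}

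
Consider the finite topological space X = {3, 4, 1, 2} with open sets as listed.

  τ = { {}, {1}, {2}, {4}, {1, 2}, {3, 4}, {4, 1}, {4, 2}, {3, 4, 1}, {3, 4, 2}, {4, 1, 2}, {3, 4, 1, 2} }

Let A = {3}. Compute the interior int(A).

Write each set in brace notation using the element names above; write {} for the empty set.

interior: largest open inside A is {} (from {})

{}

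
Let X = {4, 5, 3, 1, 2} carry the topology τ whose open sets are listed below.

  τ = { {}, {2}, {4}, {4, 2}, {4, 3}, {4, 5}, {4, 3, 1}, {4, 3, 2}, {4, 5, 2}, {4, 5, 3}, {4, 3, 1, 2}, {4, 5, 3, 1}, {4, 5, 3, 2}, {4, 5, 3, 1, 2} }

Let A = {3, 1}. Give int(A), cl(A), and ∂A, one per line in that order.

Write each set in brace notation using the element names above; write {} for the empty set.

interior: largest open inside A is {} (from {})
cl via duality: int({4, 5, 2}) = {4, 5, 2}, so X∖{4, 5, 2} = {3, 1}
cl∖int = {3, 1}

int(A) = {}
cl(A)  = {3, 1}
∂A     = {3, 1}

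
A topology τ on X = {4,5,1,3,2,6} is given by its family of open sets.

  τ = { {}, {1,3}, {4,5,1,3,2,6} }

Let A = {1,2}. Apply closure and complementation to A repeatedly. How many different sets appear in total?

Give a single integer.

4

X∖A={4,5,3,6}, int(X∖A)={}, hence cl(A)={4,5,1,3,2,6}
Orbit (k=closure, c=complement):
  1. A     = {1,2}
  2. kA    = {4,5,1,3,2,6}
  3. cA    = {4,5,3,6}
  4. ckA   = {}
(closed under both — stop)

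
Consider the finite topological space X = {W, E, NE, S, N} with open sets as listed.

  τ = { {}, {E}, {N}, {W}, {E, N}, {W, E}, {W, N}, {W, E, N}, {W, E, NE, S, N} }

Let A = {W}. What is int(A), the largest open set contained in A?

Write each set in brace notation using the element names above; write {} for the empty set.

{W}

U open, U⊆A: {}, {W}. int(A) = ⋃ = {W}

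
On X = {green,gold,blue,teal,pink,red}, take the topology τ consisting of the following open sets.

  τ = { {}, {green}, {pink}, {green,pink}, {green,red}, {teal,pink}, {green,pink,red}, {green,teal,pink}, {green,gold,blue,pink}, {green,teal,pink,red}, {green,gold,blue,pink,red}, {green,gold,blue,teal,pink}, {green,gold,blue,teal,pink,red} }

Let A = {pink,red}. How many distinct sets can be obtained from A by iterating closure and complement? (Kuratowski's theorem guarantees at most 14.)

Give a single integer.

10

X∖A={green,gold,blue,teal}, int(X∖A)={green}, hence cl(A)={gold,blue,teal,pink,red}
Orbit (k=closure, c=complement):
  1. A     = {pink,red}
  2. kA    = {gold,blue,teal,pink,red}
  3. cA    = {green,gold,blue,teal}
  4. ckA   = {green}
  5. kcA   = {green,gold,blue,teal,red}
  6. kckA  = {green,gold,blue,red}
  7. ckcA  = {pink}
  8. ckckA = {teal,pink}
  9. kckcA = {gold,blue,teal,pink}
  10. ckckcA = {green,red}
(closed under both — stop)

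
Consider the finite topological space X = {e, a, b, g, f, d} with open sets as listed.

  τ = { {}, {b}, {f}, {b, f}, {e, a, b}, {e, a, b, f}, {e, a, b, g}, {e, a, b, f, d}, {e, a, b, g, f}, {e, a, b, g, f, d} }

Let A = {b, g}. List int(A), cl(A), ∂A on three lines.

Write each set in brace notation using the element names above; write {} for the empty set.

int(A) = {b}
cl(A)  = {e, a, b, g, d}
∂A     = {e, a, g, d}

opens ⊆ A: {}, {b}; union → int = {b}
complement {e, a, f, d}; its interior {f}; cl(A) = X∖{f} = {e, a, b, g, d}
boundary = {e, a, b, g, d} ∖ {b} = {e, a, g, d}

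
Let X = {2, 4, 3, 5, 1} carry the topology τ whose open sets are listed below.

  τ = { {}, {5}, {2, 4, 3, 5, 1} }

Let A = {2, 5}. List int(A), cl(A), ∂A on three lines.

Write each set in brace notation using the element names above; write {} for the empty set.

int(A) = {5}
cl(A)  = {2, 4, 3, 5, 1}
∂A     = {2, 4, 3, 1}

U open, U⊆A: {}, {5}. int(A) = ⋃ = {5}
X∖A={4, 3, 1}, int(X∖A)={}, hence cl(A)={2, 4, 3, 5, 1}
∂A: remove int from cl → {2, 4, 3, 1}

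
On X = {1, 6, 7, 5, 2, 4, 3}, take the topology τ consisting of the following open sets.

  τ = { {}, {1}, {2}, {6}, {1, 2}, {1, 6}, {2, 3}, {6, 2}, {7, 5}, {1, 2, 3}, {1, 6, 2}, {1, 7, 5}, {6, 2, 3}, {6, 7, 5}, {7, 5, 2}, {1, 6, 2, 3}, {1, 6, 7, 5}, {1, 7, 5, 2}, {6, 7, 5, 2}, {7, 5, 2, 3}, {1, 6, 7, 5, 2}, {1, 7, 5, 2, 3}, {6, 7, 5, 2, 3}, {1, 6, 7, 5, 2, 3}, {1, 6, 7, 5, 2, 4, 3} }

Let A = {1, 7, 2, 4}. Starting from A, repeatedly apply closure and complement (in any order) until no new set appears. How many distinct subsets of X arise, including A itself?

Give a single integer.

12

X∖A={6, 5, 3}, int(X∖A)={6}, hence cl(A)={1, 7, 5, 2, 4, 3}
Orbit (k=closure, c=complement):
  1. A     = {1, 7, 2, 4}
  2. kA    = {1, 7, 5, 2, 4, 3}
  3. cA    = {6, 5, 3}
  4. ckA   = {6}
  5. kcA   = {6, 7, 5, 4, 3}
  6. kckA  = {6, 4}
  7. ckcA  = {1, 2}
  8. ckckA = {1, 7, 5, 2, 3}
  9. kckcA = {1, 2, 4, 3}
  10. ckckcA = {6, 7, 5}
  11. kckckcA = {6, 7, 5, 4}
  12. ckckckcA = {1, 2, 3}
(closed under both — stop)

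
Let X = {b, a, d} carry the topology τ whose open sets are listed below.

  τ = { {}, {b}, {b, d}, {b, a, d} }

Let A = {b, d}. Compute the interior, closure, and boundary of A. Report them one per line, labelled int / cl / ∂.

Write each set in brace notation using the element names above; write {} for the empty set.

interior: largest open inside A is {b, d} (from {}, {b}, {b, d})
cl via duality: int({a}) = {}, so X∖{} = {b, a, d}
cl∖int = {a}

int(A) = {b, d}
cl(A)  = {b, a, d}
∂A     = {a}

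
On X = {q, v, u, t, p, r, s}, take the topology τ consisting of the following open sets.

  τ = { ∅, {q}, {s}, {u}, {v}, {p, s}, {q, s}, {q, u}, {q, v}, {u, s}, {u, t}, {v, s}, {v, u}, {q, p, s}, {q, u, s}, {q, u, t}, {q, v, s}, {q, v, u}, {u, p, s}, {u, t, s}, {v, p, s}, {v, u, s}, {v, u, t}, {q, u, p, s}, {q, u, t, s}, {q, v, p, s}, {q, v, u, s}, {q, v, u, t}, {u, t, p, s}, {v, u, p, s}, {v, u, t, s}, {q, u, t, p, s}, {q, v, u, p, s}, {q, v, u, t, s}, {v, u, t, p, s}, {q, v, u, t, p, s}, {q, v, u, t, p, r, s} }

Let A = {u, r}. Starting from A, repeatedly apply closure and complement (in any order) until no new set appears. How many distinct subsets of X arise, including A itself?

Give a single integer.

8

complement {q, v, t, p, s}; its interior {q, v, p, s}; cl(A) = X∖{q, v, p, s} = {u, t, r}
With k = closure, c = complement:
  1. A     = {u, r}
  2. kA    = {u, t, r}
  3. cA    = {q, v, t, p, s}
  4. ckA   = {q, v, p, s}
  5. kcA   = {q, v, t, p, r, s}
  6. kckA  = {q, v, p, r, s}
  7. ckcA  = {u}
  8. ckckA = {u, t}
k, c of each give nothing new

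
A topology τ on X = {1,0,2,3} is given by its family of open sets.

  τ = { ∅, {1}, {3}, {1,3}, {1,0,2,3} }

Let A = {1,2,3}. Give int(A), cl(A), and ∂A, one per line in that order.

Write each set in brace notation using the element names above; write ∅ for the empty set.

int(A) = {1,3}
cl(A)  = {1,0,2,3}
∂A     = {0,2}

U open, U⊆A: ∅, {3}, {1}, {1,3}. int(A) = ⋃ = {1,3}
X∖A={0}, int(X∖A)=∅, hence cl(A)={1,0,2,3}
∂A: remove int from cl → {0,2}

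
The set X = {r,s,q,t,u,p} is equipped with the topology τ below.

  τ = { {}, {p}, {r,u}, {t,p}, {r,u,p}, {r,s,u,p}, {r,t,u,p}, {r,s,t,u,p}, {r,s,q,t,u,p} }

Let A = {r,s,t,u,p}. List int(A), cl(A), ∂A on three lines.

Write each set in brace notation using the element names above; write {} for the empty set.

int(A) = {r,s,t,u,p}
cl(A)  = {r,s,q,t,u,p}
∂A     = {q}

U open, U⊆A: {}, {p}, {r,u}, {t,p}, {r,u,p}, {r,t,u,p}, {r,s,u,p}, {r,s,t,u,p}. int(A) = ⋃ = {r,s,t,u,p}
X∖A={q}, int(X∖A)={}, hence cl(A)={r,s,q,t,u,p}
∂A: remove int from cl → {q}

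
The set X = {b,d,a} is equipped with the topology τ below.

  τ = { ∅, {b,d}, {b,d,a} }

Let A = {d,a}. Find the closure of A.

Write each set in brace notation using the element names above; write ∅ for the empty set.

X∖A={b}, int(X∖A)=∅, hence cl(A)={b,d,a}

{b,d,a}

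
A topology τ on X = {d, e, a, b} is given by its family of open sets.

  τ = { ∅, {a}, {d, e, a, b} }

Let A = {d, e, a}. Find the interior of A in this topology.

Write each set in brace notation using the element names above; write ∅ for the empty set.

{a}

interior: largest open inside A is {a} (from ∅, {a})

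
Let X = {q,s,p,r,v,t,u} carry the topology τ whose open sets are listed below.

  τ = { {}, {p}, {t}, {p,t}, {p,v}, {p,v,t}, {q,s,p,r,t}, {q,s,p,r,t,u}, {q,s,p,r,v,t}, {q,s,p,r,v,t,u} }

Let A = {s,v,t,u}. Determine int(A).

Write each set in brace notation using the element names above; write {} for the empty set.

U open, U⊆A: {}, {t}. int(A) = ⋃ = {t}

{t}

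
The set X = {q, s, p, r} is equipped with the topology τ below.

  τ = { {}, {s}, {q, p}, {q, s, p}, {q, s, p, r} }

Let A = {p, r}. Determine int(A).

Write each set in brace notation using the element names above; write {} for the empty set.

open subsets of A: {}; so int(A) = {}

{}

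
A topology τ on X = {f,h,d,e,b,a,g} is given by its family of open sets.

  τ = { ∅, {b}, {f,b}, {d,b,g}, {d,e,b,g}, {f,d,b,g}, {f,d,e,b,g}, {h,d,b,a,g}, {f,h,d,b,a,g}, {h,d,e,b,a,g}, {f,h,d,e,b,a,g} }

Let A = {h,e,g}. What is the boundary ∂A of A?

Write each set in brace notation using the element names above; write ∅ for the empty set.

{h,d,e,a,g}

interior: largest open inside A is ∅ (from ∅)
cl via duality: int({f,d,b,a}) = {f,b}, so X∖{f,b} = {h,d,e,a,g}
cl∖int = {h,d,e,a,g}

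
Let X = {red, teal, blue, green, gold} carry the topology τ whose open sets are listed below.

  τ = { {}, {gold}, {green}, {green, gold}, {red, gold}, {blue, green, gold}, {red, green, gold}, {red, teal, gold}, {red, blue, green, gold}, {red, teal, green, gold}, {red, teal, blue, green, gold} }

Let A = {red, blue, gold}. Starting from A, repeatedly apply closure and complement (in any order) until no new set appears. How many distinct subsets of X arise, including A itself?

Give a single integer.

8

X∖A={teal, green}, int(X∖A)={green}, hence cl(A)={red, teal, blue, gold}
Orbit (k=closure, c=complement):
  1. A     = {red, blue, gold}
  2. kA    = {red, teal, blue, gold}
  3. cA    = {teal, green}
  4. ckA   = {green}
  5. kcA   = {teal, blue, green}
  6. kckA  = {blue, green}
  7. ckcA  = {red, gold}
  8. ckckA = {red, teal, gold}
(closed under both — stop)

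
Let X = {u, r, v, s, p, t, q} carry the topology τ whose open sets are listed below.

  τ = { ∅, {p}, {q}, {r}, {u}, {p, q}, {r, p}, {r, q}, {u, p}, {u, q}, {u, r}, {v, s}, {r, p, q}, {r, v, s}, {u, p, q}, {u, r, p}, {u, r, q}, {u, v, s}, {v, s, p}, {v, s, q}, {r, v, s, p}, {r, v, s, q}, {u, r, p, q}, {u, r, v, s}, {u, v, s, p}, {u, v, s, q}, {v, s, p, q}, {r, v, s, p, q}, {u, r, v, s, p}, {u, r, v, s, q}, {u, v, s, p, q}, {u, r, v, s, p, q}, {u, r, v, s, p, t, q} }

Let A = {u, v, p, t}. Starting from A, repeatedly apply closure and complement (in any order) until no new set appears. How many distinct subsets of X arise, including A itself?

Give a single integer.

10

X∖A={r, s, q}, int(X∖A)={r, q}, hence cl(A)={u, v, s, p, t}
Orbit (k=closure, c=complement):
  1. A     = {u, v, p, t}
  2. kA    = {u, v, s, p, t}
  3. cA    = {r, s, q}
  4. ckA   = {r, q}
  5. kcA   = {r, v, s, t, q}
  6. kckA  = {r, t, q}
  7. ckcA  = {u, p}
  8. ckckA = {u, v, s, p}
  9. kckcA = {u, p, t}
  10. ckckcA = {r, v, s, q}
(closed under both — stop)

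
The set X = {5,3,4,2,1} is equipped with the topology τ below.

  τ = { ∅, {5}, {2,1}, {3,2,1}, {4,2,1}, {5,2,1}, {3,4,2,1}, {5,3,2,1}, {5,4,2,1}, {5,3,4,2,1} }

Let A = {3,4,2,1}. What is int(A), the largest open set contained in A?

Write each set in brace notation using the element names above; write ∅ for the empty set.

{3,4,2,1}

open subsets of A: ∅, {2,1}, {4,2,1}, {3,2,1}, {3,4,2,1}; so int(A) = {3,4,2,1}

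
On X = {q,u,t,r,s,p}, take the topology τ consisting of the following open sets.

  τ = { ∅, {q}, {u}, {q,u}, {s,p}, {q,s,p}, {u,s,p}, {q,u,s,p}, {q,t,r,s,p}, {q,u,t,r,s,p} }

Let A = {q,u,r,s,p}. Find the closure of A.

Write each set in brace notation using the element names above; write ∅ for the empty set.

{q,u,t,r,s,p}

complement {t}; its interior ∅; cl(A) = X∖∅ = {q,u,t,r,s,p}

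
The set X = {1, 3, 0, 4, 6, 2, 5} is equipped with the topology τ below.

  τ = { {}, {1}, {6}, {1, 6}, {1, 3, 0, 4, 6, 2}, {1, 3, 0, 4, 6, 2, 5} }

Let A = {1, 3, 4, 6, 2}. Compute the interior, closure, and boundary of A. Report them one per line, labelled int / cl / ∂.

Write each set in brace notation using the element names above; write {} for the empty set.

opens ⊆ A: {}, {6}, {1}, {1, 6}; union → int = {1, 6}
complement {0, 5}; its interior {}; cl(A) = X∖{} = {1, 3, 0, 4, 6, 2, 5}
boundary = {1, 3, 0, 4, 6, 2, 5} ∖ {1, 6} = {3, 0, 4, 2, 5}

int(A) = {1, 6}
cl(A)  = {1, 3, 0, 4, 6, 2, 5}
∂A     = {3, 0, 4, 2, 5}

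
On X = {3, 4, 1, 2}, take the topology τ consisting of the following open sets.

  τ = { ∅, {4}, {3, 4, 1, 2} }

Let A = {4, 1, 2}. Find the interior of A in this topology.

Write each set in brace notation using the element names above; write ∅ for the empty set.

interior: largest open inside A is {4} (from ∅, {4})

{4}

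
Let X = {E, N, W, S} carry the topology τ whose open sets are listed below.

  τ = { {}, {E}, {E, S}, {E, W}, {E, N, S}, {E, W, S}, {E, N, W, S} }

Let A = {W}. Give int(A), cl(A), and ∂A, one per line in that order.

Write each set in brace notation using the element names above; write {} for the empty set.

int(A) = {}
cl(A)  = {W}
∂A     = {W}

open subsets of A: {}; so int(A) = {}
closure: X∖int(X∖A) = X∖{E, N, S} = {W}
∂A = {W} minus {} = {W}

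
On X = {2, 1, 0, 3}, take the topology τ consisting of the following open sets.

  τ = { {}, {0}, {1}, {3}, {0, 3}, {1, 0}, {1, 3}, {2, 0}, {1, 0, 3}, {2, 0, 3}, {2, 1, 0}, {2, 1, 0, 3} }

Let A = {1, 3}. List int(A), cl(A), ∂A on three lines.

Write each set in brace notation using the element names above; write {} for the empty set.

opens ⊆ A: {}, {3}, {1}, {1, 3}; union → int = {1, 3}
complement {2, 0}; its interior {2, 0}; cl(A) = X∖{2, 0} = {1, 3}
boundary = {1, 3} ∖ {1, 3} = {}

int(A) = {1, 3}
cl(A)  = {1, 3}
∂A     = {}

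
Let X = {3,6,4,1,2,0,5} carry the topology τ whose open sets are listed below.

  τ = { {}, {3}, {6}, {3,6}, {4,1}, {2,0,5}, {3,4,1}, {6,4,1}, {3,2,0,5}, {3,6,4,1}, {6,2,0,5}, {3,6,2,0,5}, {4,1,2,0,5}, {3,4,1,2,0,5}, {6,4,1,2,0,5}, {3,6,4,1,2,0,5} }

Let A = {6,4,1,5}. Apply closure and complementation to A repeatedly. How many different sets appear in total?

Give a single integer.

6

X∖A={3,2,0}, int(X∖A)={3}, hence cl(A)={6,4,1,2,0,5}
Orbit (k=closure, c=complement):
  1. A     = {6,4,1,5}
  2. kA    = {6,4,1,2,0,5}
  3. cA    = {3,2,0}
  4. ckA   = {3}
  5. kcA   = {3,2,0,5}
  6. ckcA  = {6,4,1}
(closed under both — stop)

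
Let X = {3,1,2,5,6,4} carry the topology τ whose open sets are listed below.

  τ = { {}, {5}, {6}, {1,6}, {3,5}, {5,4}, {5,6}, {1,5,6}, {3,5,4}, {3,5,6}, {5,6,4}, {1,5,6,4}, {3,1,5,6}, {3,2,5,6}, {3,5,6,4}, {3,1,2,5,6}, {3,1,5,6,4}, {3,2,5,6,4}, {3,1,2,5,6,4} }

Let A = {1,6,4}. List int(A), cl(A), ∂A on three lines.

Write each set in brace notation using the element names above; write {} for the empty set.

interior: largest open inside A is {1,6} (from {}, {6}, {1,6})
cl via duality: int({3,2,5}) = {3,5}, so X∖{3,5} = {1,2,6,4}
cl∖int = {2,4}

int(A) = {1,6}
cl(A)  = {1,2,6,4}
∂A     = {2,4}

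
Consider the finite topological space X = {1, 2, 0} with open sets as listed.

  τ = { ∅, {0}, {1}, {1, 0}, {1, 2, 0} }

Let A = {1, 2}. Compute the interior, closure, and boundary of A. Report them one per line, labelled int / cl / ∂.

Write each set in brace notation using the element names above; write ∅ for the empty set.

int(A) = {1}
cl(A)  = {1, 2}
∂A     = {2}

interior: largest open inside A is {1} (from ∅, {1})
cl via duality: int({0}) = {0}, so X∖{0} = {1, 2}
cl∖int = {2}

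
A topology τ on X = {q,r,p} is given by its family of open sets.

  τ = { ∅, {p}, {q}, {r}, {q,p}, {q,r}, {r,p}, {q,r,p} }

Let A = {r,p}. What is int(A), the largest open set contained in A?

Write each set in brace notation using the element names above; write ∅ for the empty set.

open subsets of A: ∅, {r}, {p}, {r,p}; so int(A) = {r,p}

{r,p}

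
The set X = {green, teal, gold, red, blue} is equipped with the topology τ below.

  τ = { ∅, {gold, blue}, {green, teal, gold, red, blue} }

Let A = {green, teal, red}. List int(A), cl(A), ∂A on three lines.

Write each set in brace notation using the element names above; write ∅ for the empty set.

open subsets of A: ∅; so int(A) = ∅
closure: X∖int(X∖A) = X∖{gold, blue} = {green, teal, red}
∂A = {green, teal, red} minus ∅ = {green, teal, red}

int(A) = ∅
cl(A)  = {green, teal, red}
∂A     = {green, teal, red}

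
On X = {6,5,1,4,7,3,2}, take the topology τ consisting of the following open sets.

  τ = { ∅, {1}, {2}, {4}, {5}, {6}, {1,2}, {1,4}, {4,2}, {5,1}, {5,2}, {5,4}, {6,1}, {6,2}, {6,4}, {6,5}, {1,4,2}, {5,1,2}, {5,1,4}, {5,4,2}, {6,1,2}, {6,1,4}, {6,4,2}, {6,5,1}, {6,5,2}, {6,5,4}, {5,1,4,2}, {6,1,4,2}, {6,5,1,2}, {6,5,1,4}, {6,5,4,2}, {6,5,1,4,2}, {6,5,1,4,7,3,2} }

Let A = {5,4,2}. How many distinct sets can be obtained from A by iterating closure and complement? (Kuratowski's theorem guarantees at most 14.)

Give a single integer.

4

cl via duality: int({6,1,7,3}) = {6,1}, so X∖{6,1} = {5,4,7,3,2}
Write k for closure, c for complement:
  1. A     = {5,4,2}
  2. kA    = {5,4,7,3,2}
  3. cA    = {6,1,7,3}
  4. ckA   = {6,1}
applying k or c yields no new set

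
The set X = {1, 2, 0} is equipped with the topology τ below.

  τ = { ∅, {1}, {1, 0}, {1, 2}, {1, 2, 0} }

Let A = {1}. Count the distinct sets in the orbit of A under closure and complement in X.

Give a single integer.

4

closure: X∖int(X∖A) = X∖∅ = {1, 2, 0}
Let k=closure and c=complement:
  1. A     = {1}
  2. kA    = {1, 2, 0}
  3. cA    = {2, 0}
  4. ckA   = ∅
— saturated at 4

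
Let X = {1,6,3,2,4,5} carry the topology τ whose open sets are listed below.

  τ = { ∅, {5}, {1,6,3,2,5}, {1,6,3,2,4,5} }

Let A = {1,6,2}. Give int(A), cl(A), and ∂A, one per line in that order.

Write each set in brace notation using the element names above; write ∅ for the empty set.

int(A) = ∅
cl(A)  = {1,6,3,2,4}
∂A     = {1,6,3,2,4}

open subsets of A: ∅; so int(A) = ∅
closure: X∖int(X∖A) = X∖{5} = {1,6,3,2,4}
∂A = {1,6,3,2,4} minus ∅ = {1,6,3,2,4}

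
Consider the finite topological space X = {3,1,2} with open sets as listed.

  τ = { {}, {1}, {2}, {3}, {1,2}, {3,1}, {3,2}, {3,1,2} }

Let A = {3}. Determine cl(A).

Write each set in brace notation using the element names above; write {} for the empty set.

{3}

X∖A={1,2}, int(X∖A)={1,2}, hence cl(A)={3}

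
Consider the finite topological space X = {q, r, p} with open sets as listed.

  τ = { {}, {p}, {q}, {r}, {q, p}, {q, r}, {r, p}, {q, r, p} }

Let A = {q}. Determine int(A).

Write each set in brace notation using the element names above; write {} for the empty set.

open subsets of A: {}, {q}; so int(A) = {q}

{q}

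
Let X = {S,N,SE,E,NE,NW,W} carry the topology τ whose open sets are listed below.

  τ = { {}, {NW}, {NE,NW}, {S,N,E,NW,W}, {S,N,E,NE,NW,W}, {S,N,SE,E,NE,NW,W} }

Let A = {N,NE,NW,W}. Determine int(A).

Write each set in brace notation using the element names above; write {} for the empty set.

{NE,NW}

U open, U⊆A: {}, {NW}, {NE,NW}. int(A) = ⋃ = {NE,NW}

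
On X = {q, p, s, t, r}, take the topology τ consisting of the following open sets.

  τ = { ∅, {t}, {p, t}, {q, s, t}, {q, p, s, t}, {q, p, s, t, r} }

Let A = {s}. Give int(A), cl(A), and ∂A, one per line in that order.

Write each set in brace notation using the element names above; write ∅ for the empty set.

int(A) = ∅
cl(A)  = {q, s, r}
∂A     = {q, s, r}

opens ⊆ A: ∅; union → int = ∅
complement {q, p, t, r}; its interior {p, t}; cl(A) = X∖{p, t} = {q, s, r}
boundary = {q, s, r} ∖ ∅ = {q, s, r}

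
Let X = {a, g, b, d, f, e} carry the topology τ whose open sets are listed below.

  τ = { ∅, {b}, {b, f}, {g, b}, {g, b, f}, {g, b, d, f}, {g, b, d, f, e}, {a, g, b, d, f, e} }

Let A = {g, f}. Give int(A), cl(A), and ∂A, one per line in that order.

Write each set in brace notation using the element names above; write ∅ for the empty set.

int(A) = ∅
cl(A)  = {a, g, d, f, e}
∂A     = {a, g, d, f, e}

interior: largest open inside A is ∅ (from ∅)
cl via duality: int({a, b, d, e}) = {b}, so X∖{b} = {a, g, d, f, e}
cl∖int = {a, g, d, f, e}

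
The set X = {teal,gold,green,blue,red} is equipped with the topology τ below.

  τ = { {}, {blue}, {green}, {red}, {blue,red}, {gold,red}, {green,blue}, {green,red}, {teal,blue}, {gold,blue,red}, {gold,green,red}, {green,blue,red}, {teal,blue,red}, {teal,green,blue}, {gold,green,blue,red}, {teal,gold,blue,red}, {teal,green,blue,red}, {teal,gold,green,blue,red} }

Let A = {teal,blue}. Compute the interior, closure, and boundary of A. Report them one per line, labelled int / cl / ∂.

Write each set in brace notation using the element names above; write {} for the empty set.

int(A) = {teal,blue}
cl(A)  = {teal,blue}
∂A     = {}

opens ⊆ A: {}, {blue}, {teal,blue}; union → int = {teal,blue}
complement {gold,green,red}; its interior {gold,green,red}; cl(A) = X∖{gold,green,red} = {teal,blue}
boundary = {teal,blue} ∖ {teal,blue} = {}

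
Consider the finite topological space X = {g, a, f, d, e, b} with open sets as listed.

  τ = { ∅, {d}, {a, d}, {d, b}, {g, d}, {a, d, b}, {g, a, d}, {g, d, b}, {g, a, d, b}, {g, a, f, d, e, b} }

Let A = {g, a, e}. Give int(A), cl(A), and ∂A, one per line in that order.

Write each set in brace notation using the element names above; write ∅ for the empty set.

int(A) = ∅
cl(A)  = {g, a, f, e}
∂A     = {g, a, f, e}

U open, U⊆A: ∅. int(A) = ⋃ = ∅
X∖A={f, d, b}, int(X∖A)={d, b}, hence cl(A)={g, a, f, e}
∂A: remove int from cl → {g, a, f, e}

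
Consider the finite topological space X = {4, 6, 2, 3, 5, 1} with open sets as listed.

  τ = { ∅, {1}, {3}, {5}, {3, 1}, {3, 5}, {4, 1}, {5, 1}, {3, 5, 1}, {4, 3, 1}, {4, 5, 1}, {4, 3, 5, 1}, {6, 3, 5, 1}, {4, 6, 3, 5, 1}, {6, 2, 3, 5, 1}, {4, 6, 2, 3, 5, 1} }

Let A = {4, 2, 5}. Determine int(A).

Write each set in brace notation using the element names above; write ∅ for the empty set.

interior: largest open inside A is {5} (from ∅, {5})

{5}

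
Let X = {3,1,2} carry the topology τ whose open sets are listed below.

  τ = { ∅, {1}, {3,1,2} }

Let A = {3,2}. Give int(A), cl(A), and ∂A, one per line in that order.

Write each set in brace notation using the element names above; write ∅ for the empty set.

opens ⊆ A: ∅; union → int = ∅
complement {1}; its interior {1}; cl(A) = X∖{1} = {3,2}
boundary = {3,2} ∖ ∅ = {3,2}

int(A) = ∅
cl(A)  = {3,2}
∂A     = {3,2}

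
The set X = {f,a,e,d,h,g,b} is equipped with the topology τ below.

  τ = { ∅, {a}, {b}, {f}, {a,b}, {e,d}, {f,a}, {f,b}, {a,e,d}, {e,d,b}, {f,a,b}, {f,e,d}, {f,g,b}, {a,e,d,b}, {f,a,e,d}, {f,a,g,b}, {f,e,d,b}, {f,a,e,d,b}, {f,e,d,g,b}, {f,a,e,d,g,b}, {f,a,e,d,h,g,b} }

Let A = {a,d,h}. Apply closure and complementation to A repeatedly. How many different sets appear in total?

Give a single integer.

10

cl via duality: int({f,e,g,b}) = {f,g,b}, so X∖{f,g,b} = {a,e,d,h}
Write k for closure, c for complement:
  1. A     = {a,d,h}
  2. kA    = {a,e,d,h}
  3. cA    = {f,e,g,b}
  4. ckA   = {f,g,b}
  5. kcA   = {f,e,d,h,g,b}
  6. kckA  = {f,h,g,b}
  7. ckcA  = {a}
  8. ckckA = {a,e,d}
  9. kckcA = {a,h}
  10. ckckcA = {f,e,d,g,b}
applying k or c yields no new set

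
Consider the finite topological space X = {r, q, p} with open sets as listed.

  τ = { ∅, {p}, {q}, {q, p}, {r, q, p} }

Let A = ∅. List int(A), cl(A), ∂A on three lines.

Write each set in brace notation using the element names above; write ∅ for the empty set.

int(A) = ∅
cl(A)  = ∅
∂A     = ∅

interior: largest open inside A is ∅ (from ∅)
cl via duality: int({r, q, p}) = {r, q, p}, so X∖{r, q, p} = ∅
cl∖int = ∅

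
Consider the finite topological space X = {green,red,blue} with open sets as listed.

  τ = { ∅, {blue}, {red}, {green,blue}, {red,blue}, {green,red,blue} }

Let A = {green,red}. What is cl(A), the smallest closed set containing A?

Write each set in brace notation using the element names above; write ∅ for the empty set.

complement {blue}; its interior {blue}; cl(A) = X∖{blue} = {green,red}

{green,red}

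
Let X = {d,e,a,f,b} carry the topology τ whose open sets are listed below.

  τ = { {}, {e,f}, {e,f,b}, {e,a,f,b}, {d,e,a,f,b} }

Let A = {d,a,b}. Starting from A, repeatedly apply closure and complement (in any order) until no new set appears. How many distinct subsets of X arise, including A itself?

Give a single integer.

complement {e,f}; its interior {e,f}; cl(A) = X∖{e,f} = {d,a,b}
With k = closure, c = complement:
  1. A     = {d,a,b}
  2. cA    = {e,f}
  3. kcA   = {d,e,a,f,b}
  4. ckcA  = {}
k, c of each give nothing new

4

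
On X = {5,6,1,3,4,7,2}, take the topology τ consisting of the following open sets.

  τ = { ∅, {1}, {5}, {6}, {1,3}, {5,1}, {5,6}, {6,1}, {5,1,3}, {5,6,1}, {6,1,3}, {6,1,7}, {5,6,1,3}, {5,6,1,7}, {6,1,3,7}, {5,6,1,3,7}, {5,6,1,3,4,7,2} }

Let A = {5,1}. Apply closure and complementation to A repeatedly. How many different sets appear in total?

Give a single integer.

closure: X∖int(X∖A) = X∖{6} = {5,1,3,4,7,2}
Let k=closure and c=complement:
  1. A     = {5,1}
  2. kA    = {5,1,3,4,7,2}
  3. cA    = {6,3,4,7,2}
  4. ckA   = {6}
  5. kckA  = {6,4,7,2}
  6. ckckA = {5,1,3}
— saturated at 6

6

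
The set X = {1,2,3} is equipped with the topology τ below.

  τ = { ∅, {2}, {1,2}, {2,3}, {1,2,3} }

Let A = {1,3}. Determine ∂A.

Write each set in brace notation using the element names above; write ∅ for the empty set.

interior: largest open inside A is ∅ (from ∅)
cl via duality: int({2}) = {2}, so X∖{2} = {1,3}
cl∖int = {1,3}

{1,3}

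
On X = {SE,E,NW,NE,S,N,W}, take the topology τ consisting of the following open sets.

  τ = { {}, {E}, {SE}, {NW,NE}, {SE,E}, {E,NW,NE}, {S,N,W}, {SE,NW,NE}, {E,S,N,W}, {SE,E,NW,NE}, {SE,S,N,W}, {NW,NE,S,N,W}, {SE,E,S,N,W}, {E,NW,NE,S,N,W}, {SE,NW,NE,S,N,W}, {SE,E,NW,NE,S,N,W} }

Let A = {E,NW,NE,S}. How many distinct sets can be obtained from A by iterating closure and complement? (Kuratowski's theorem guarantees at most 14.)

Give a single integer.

closure: X∖int(X∖A) = X∖{SE} = {E,NW,NE,S,N,W}
Let k=closure and c=complement:
  1. A     = {E,NW,NE,S}
  2. kA    = {E,NW,NE,S,N,W}
  3. cA    = {SE,N,W}
  4. ckA   = {SE}
  5. kcA   = {SE,S,N,W}
  6. ckcA  = {E,NW,NE}
— saturated at 6

6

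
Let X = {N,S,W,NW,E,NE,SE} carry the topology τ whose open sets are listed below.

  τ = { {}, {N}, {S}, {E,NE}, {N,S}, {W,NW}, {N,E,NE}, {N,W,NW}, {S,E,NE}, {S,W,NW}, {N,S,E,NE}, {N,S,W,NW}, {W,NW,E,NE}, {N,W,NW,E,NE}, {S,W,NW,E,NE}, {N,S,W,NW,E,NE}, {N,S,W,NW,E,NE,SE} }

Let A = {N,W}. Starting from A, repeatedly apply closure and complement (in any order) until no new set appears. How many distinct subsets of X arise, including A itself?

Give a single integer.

10

X∖A={S,NW,E,NE,SE}, int(X∖A)={S,E,NE}, hence cl(A)={N,W,NW,SE}
Orbit (k=closure, c=complement):
  1. A     = {N,W}
  2. kA    = {N,W,NW,SE}
  3. cA    = {S,NW,E,NE,SE}
  4. ckA   = {S,E,NE}
  5. kcA   = {S,W,NW,E,NE,SE}
  6. kckA  = {S,E,NE,SE}
  7. ckcA  = {N}
  8. ckckA = {N,W,NW}
  9. kckcA = {N,SE}
  10. ckckcA = {S,W,NW,E,NE}
(closed under both — stop)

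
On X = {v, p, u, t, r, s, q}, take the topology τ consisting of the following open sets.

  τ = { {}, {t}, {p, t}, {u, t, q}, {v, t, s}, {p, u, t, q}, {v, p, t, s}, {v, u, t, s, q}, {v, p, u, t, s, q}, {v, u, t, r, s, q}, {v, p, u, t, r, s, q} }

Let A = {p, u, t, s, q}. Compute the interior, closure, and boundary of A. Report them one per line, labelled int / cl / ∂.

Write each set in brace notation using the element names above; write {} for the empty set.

interior: largest open inside A is {p, u, t, q} (from {}, {t}, {p, t}, {u, t, q}, {p, u, t, q})
cl via duality: int({v, r}) = {}, so X∖{} = {v, p, u, t, r, s, q}
cl∖int = {v, r, s}

int(A) = {p, u, t, q}
cl(A)  = {v, p, u, t, r, s, q}
∂A     = {v, r, s}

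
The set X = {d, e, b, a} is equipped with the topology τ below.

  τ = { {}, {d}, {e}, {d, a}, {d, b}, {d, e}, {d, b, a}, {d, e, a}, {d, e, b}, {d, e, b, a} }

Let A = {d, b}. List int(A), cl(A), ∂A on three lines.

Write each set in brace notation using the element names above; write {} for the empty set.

interior: largest open inside A is {d, b} (from {}, {d}, {d, b})
cl via duality: int({e, a}) = {e}, so X∖{e} = {d, b, a}
cl∖int = {a}

int(A) = {d, b}
cl(A)  = {d, b, a}
∂A     = {a}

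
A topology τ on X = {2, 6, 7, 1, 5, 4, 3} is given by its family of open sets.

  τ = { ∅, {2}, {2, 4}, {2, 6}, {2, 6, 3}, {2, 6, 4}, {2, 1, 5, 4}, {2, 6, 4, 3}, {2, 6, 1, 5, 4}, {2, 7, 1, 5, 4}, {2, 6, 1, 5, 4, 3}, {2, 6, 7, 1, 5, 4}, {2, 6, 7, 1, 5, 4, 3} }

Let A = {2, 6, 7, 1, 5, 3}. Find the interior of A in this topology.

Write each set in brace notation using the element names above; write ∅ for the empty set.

{2, 6, 3}

U open, U⊆A: ∅, {2}, {2, 6}, {2, 6, 3}. int(A) = ⋃ = {2, 6, 3}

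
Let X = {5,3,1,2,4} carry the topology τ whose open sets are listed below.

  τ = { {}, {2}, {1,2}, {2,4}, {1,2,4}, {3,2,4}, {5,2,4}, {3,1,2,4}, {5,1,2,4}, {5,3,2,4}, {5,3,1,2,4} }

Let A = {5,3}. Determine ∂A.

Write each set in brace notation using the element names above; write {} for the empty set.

{5,3}

U open, U⊆A: {}. int(A) = ⋃ = {}
X∖A={1,2,4}, int(X∖A)={1,2,4}, hence cl(A)={5,3}
∂A: remove int from cl → {5,3}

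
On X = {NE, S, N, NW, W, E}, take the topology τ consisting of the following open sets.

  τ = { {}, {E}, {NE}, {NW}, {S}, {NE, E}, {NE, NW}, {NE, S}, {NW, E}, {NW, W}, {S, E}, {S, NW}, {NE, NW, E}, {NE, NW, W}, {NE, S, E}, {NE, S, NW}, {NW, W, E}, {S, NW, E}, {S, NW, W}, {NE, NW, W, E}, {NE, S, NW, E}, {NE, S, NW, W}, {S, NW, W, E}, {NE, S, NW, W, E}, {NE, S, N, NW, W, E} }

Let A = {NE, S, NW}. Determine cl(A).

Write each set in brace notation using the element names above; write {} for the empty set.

cl via duality: int({N, W, E}) = {E}, so X∖{E} = {NE, S, N, NW, W}

{NE, S, N, NW, W}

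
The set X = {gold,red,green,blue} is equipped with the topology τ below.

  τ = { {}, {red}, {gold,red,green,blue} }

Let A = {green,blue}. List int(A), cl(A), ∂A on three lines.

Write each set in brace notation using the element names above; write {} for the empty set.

int(A) = {}
cl(A)  = {gold,green,blue}
∂A     = {gold,green,blue}

opens ⊆ A: {}; union → int = {}
complement {gold,red}; its interior {red}; cl(A) = X∖{red} = {gold,green,blue}
boundary = {gold,green,blue} ∖ {} = {gold,green,blue}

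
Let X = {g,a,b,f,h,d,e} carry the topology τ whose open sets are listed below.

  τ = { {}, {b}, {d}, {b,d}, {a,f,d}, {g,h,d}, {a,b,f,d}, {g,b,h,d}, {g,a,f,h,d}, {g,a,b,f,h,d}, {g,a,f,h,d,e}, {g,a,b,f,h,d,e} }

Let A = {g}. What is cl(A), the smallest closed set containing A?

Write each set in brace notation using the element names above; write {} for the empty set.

{g,h,e}

cl via duality: int({a,b,f,h,d,e}) = {a,b,f,d}, so X∖{a,b,f,d} = {g,h,e}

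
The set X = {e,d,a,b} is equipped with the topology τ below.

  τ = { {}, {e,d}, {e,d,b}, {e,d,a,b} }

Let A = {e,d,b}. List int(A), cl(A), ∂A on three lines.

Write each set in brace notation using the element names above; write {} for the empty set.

open subsets of A: {}, {e,d}, {e,d,b}; so int(A) = {e,d,b}
closure: X∖int(X∖A) = X∖{} = {e,d,a,b}
∂A = {e,d,a,b} minus {e,d,b} = {a}

int(A) = {e,d,b}
cl(A)  = {e,d,a,b}
∂A     = {a}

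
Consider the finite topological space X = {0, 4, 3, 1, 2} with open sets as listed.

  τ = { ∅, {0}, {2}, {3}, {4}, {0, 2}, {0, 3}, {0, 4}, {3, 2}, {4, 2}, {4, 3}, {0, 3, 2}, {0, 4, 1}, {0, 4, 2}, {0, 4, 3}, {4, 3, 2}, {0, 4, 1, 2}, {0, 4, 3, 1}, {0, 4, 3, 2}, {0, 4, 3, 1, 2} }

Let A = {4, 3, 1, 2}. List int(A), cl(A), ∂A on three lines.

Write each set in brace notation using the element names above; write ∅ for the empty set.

int(A) = {4, 3, 2}
cl(A)  = {4, 3, 1, 2}
∂A     = {1}

open subsets of A: ∅, {4}, {2}, {3}, {4, 3}, {3, 2}, {4, 2}, {4, 3, 2}; so int(A) = {4, 3, 2}
closure: X∖int(X∖A) = X∖{0} = {4, 3, 1, 2}
∂A = {4, 3, 1, 2} minus {4, 3, 2} = {1}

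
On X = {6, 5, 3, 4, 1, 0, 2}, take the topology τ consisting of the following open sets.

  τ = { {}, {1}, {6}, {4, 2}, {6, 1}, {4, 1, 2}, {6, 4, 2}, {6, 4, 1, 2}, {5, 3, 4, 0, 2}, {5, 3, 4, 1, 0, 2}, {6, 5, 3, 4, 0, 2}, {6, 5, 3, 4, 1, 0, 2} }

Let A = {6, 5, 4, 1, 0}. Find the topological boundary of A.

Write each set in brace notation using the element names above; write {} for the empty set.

opens ⊆ A: {}, {6}, {1}, {6, 1}; union → int = {6, 1}
complement {3, 2}; its interior {}; cl(A) = X∖{} = {6, 5, 3, 4, 1, 0, 2}
boundary = {6, 5, 3, 4, 1, 0, 2} ∖ {6, 1} = {5, 3, 4, 0, 2}

{5, 3, 4, 0, 2}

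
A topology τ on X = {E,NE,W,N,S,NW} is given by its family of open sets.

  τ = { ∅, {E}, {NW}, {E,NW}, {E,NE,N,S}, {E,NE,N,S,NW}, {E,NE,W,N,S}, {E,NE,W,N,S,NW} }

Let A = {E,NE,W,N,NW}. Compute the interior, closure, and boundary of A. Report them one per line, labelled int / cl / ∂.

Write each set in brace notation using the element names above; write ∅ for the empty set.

U open, U⊆A: ∅, {NW}, {E}, {E,NW}. int(A) = ⋃ = {E,NW}
X∖A={S}, int(X∖A)=∅, hence cl(A)={E,NE,W,N,S,NW}
∂A: remove int from cl → {NE,W,N,S}

int(A) = {E,NW}
cl(A)  = {E,NE,W,N,S,NW}
∂A     = {NE,W,N,S}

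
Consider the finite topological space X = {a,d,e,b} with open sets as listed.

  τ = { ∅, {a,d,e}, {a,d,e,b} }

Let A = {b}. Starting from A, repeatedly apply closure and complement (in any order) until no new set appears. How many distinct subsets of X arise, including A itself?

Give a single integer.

cl via duality: int({a,d,e}) = {a,d,e}, so X∖{a,d,e} = {b}
Write k for closure, c for complement:
  1. A     = {b}
  2. cA    = {a,d,e}
  3. kcA   = {a,d,e,b}
  4. ckcA  = ∅
applying k or c yields no new set

4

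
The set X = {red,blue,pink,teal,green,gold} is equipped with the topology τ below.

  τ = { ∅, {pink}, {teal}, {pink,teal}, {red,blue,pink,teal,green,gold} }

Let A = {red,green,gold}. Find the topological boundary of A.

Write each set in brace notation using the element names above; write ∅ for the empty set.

opens ⊆ A: ∅; union → int = ∅
complement {blue,pink,teal}; its interior {pink,teal}; cl(A) = X∖{pink,teal} = {red,blue,green,gold}
boundary = {red,blue,green,gold} ∖ ∅ = {red,blue,green,gold}

{red,blue,green,gold}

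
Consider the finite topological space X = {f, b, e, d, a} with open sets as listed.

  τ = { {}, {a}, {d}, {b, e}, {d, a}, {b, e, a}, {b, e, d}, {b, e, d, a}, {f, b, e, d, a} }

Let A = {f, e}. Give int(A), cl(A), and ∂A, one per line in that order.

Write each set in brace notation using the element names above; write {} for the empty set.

int(A) = {}
cl(A)  = {f, b, e}
∂A     = {f, b, e}

U open, U⊆A: {}. int(A) = ⋃ = {}
X∖A={b, d, a}, int(X∖A)={d, a}, hence cl(A)={f, b, e}
∂A: remove int from cl → {f, b, e}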